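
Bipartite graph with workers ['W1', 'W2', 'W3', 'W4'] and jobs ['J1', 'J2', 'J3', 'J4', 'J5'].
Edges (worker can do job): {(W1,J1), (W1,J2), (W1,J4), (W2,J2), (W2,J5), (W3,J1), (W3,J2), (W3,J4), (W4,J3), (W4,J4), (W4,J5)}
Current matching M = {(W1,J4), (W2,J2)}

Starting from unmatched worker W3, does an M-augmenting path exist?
Yes: W3 → J1

An M-augmenting path alternates non-matching / matching edges, starting and ending at unmatched vertices.
Path: W3 → J1
(J1 is unmatched in M, so the path is augmenting.)
Flipping edges along this path would increase |M| from 2 to 3.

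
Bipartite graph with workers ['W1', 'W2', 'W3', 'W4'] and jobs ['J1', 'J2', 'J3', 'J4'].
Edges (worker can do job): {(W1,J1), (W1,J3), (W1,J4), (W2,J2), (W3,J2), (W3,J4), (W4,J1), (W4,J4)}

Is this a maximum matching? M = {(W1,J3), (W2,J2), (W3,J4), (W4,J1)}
Yes, size 4 is maximum

Proposed matching has size 4.
Maximum matching size for this graph: 4.

This is a maximum matching.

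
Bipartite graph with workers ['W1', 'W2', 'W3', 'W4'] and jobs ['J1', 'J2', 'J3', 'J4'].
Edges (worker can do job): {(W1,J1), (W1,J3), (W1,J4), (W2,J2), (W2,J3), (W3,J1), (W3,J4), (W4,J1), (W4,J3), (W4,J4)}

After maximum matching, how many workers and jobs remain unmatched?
Unmatched: 0 workers, 0 jobs

Maximum matching size: 4
Workers: 4 total, 4 matched, 0 unmatched
Jobs: 4 total, 4 matched, 0 unmatched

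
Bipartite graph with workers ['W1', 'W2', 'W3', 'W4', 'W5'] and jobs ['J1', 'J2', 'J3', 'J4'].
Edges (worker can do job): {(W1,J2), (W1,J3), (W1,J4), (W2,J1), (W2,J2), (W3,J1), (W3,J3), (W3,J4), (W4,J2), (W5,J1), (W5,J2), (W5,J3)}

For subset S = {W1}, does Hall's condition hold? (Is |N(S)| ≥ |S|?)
Yes: |N(S)| = 3, |S| = 1

Subset S = {W1}
Neighbors N(S) = {J2, J3, J4}

|N(S)| = 3, |S| = 1
Hall's condition: |N(S)| ≥ |S| is satisfied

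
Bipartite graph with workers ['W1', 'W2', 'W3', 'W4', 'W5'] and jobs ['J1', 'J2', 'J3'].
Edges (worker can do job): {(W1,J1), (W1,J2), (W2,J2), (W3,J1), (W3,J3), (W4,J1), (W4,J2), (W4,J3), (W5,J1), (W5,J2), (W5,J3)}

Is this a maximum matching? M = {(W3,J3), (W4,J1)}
No, size 2 is not maximum

Proposed matching has size 2.
Maximum matching size for this graph: 3.

This is NOT maximum - can be improved to size 3.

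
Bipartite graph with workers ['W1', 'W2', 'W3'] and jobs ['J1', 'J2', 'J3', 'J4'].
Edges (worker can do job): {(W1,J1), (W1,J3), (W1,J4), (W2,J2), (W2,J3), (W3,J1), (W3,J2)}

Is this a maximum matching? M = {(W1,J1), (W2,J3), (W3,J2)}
Yes, size 3 is maximum

Proposed matching has size 3.
Maximum matching size for this graph: 3.

This is a maximum matching.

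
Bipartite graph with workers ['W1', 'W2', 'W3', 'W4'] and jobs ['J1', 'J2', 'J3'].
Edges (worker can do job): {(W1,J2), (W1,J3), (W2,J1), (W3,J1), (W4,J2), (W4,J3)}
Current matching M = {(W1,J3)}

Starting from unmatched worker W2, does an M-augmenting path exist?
Yes: W2 → J1

An M-augmenting path alternates non-matching / matching edges, starting and ending at unmatched vertices.
Path: W2 → J1
(J1 is unmatched in M, so the path is augmenting.)
Flipping edges along this path would increase |M| from 1 to 2.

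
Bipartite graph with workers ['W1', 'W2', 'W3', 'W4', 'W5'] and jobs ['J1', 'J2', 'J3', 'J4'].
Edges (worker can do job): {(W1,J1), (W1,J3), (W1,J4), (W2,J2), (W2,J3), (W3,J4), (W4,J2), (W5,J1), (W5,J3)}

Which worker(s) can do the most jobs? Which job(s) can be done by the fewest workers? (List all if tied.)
Most versatile: W1 (3 jobs); Least covered: J1, J2, J4 (2 workers)

Worker degrees (jobs they can do): W1:3, W2:2, W3:1, W4:1, W5:2
Job degrees (workers who can do it): J1:2, J2:2, J3:3, J4:2

Maximum worker degree is 3, achieved by: W1
Minimum job degree is 2, achieved by: J1, J2, J4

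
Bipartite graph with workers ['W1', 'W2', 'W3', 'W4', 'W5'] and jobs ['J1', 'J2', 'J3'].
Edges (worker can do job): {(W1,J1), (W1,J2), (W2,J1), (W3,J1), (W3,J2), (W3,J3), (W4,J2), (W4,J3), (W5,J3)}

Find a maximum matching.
Matching: {(W3,J1), (W4,J2), (W5,J3)}

Maximum matching (size 3):
  W3 → J1
  W4 → J2
  W5 → J3

Each worker is assigned to at most one job, and each job to at most one worker.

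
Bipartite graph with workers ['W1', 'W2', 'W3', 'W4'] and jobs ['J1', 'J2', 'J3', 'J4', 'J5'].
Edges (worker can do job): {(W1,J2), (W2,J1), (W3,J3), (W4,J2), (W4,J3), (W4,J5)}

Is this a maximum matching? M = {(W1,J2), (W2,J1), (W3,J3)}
No, size 3 is not maximum

Proposed matching has size 3.
Maximum matching size for this graph: 4.

This is NOT maximum - can be improved to size 4.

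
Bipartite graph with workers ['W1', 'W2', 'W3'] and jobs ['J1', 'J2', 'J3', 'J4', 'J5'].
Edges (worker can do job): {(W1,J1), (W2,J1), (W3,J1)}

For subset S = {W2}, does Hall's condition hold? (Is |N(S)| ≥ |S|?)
Yes: |N(S)| = 1, |S| = 1

Subset S = {W2}
Neighbors N(S) = {J1}

|N(S)| = 1, |S| = 1
Hall's condition: |N(S)| ≥ |S| is satisfied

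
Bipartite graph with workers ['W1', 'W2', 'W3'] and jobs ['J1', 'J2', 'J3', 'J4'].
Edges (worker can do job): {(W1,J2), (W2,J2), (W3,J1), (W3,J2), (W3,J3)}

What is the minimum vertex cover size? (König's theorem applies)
Minimum vertex cover size = 2

By König's theorem: in bipartite graphs,
min vertex cover = max matching = 2

Maximum matching has size 2, so minimum vertex cover also has size 2.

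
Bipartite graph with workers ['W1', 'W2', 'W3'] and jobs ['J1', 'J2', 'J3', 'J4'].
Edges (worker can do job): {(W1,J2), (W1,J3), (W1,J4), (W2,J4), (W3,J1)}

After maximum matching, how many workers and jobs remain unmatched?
Unmatched: 0 workers, 1 jobs

Maximum matching size: 3
Workers: 3 total, 3 matched, 0 unmatched
Jobs: 4 total, 3 matched, 1 unmatched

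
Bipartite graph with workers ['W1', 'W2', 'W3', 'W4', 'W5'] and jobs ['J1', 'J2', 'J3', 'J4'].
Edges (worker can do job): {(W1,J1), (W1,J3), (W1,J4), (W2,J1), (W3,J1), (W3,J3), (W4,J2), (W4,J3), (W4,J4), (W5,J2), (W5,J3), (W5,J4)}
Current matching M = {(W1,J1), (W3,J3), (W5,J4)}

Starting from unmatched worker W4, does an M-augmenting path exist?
Yes: W4 → J4 → W5 → J2

An M-augmenting path alternates non-matching / matching edges, starting and ending at unmatched vertices.
Path: W4 → J4 → W5 → J2
(J2 is unmatched in M, so the path is augmenting.)
Flipping edges along this path would increase |M| from 3 to 4.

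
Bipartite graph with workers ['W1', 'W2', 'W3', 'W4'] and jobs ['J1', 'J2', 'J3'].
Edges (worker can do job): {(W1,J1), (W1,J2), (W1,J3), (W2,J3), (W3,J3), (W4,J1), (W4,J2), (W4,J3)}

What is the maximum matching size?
Maximum matching size = 3

Maximum matching: {(W1,J2), (W3,J3), (W4,J1)}
Size: 3

This assigns 3 workers to 3 distinct jobs.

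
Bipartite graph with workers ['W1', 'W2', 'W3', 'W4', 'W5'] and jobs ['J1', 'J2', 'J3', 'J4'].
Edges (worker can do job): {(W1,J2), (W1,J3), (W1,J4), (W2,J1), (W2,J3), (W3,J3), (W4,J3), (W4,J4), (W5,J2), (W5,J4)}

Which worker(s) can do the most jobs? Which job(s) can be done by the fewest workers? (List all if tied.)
Most versatile: W1 (3 jobs); Least covered: J1 (1 workers)

Worker degrees (jobs they can do): W1:3, W2:2, W3:1, W4:2, W5:2
Job degrees (workers who can do it): J1:1, J2:2, J3:4, J4:3

Maximum worker degree is 3, achieved by: W1
Minimum job degree is 1, achieved by: J1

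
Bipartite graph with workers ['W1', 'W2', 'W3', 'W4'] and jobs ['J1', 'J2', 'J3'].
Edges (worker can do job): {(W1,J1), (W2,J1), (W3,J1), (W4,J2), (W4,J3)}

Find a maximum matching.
Matching: {(W3,J1), (W4,J3)}

Maximum matching (size 2):
  W3 → J1
  W4 → J3

Each worker is assigned to at most one job, and each job to at most one worker.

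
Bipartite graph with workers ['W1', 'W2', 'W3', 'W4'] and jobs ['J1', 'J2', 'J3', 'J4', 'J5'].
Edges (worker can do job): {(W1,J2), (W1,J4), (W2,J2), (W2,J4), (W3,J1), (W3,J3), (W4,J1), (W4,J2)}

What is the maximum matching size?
Maximum matching size = 4

Maximum matching: {(W1,J4), (W2,J2), (W3,J3), (W4,J1)}
Size: 4

This assigns 4 workers to 4 distinct jobs.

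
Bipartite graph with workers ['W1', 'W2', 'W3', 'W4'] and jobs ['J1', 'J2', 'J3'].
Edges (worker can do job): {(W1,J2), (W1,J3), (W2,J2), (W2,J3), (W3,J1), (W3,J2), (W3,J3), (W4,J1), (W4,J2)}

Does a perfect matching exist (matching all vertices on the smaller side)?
Yes, perfect matching exists (size 3)

Perfect matching: {(W1,J3), (W3,J1), (W4,J2)}
All 3 vertices on the smaller side are matched.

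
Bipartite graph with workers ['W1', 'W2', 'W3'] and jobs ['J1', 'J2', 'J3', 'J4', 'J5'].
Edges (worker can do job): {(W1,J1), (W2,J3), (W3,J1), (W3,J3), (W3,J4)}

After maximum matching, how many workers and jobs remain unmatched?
Unmatched: 0 workers, 2 jobs

Maximum matching size: 3
Workers: 3 total, 3 matched, 0 unmatched
Jobs: 5 total, 3 matched, 2 unmatched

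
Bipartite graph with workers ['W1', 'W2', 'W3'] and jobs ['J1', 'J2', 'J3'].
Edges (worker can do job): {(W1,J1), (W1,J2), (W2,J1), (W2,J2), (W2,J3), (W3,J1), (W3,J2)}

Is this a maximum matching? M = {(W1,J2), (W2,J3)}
No, size 2 is not maximum

Proposed matching has size 2.
Maximum matching size for this graph: 3.

This is NOT maximum - can be improved to size 3.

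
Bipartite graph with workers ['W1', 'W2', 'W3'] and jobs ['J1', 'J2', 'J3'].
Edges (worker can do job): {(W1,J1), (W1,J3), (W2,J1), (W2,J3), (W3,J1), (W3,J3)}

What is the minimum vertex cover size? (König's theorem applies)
Minimum vertex cover size = 2

By König's theorem: in bipartite graphs,
min vertex cover = max matching = 2

Maximum matching has size 2, so minimum vertex cover also has size 2.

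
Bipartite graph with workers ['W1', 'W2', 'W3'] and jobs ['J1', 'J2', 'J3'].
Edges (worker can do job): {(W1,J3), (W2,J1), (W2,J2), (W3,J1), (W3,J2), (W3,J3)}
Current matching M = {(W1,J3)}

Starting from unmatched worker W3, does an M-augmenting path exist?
Yes: W3 → J1

An M-augmenting path alternates non-matching / matching edges, starting and ending at unmatched vertices.
Path: W3 → J1
(J1 is unmatched in M, so the path is augmenting.)
Flipping edges along this path would increase |M| from 1 to 2.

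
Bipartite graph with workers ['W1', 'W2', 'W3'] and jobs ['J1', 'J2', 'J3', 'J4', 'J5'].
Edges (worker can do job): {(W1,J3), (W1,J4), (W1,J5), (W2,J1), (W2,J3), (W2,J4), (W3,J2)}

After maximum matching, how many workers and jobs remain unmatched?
Unmatched: 0 workers, 2 jobs

Maximum matching size: 3
Workers: 3 total, 3 matched, 0 unmatched
Jobs: 5 total, 3 matched, 2 unmatched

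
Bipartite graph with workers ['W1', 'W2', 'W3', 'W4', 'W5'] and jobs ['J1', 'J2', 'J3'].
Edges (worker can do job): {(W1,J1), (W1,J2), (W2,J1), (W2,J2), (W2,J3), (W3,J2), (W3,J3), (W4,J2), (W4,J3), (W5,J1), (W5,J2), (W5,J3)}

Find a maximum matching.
Matching: {(W3,J3), (W4,J2), (W5,J1)}

Maximum matching (size 3):
  W3 → J3
  W4 → J2
  W5 → J1

Each worker is assigned to at most one job, and each job to at most one worker.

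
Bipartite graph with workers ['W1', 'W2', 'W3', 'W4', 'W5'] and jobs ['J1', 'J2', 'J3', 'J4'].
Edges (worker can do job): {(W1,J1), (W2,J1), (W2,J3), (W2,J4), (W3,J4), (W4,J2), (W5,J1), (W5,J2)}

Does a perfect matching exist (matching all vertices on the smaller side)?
Yes, perfect matching exists (size 4)

Perfect matching: {(W2,J3), (W3,J4), (W4,J2), (W5,J1)}
All 4 vertices on the smaller side are matched.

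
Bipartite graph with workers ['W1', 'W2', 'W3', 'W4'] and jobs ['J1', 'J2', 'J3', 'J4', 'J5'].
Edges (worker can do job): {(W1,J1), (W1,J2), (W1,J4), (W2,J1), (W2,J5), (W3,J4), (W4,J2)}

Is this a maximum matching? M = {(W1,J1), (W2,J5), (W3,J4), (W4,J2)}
Yes, size 4 is maximum

Proposed matching has size 4.
Maximum matching size for this graph: 4.

This is a maximum matching.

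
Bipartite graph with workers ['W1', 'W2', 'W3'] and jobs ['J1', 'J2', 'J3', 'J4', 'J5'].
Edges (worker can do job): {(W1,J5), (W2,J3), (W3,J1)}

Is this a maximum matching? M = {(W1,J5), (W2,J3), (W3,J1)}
Yes, size 3 is maximum

Proposed matching has size 3.
Maximum matching size for this graph: 3.

This is a maximum matching.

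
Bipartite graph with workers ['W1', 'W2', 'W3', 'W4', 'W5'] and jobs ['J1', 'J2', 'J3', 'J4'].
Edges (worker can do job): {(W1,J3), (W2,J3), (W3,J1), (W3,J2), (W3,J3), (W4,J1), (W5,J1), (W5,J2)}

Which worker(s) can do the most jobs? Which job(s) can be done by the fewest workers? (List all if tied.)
Most versatile: W3 (3 jobs); Least covered: J4 (0 workers)

Worker degrees (jobs they can do): W1:1, W2:1, W3:3, W4:1, W5:2
Job degrees (workers who can do it): J1:3, J2:2, J3:3, J4:0

Maximum worker degree is 3, achieved by: W3
Minimum job degree is 0, achieved by: J4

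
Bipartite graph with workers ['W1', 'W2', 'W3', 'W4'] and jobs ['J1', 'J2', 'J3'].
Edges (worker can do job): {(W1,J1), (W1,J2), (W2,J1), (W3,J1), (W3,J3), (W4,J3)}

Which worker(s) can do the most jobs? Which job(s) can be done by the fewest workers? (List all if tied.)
Most versatile: W1, W3 (2 jobs); Least covered: J2 (1 workers)

Worker degrees (jobs they can do): W1:2, W2:1, W3:2, W4:1
Job degrees (workers who can do it): J1:3, J2:1, J3:2

Maximum worker degree is 2, achieved by: W1, W3
Minimum job degree is 1, achieved by: J2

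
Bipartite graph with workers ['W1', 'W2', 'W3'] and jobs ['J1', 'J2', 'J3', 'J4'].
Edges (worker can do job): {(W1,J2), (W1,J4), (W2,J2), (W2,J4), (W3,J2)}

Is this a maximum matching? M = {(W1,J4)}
No, size 1 is not maximum

Proposed matching has size 1.
Maximum matching size for this graph: 2.

This is NOT maximum - can be improved to size 2.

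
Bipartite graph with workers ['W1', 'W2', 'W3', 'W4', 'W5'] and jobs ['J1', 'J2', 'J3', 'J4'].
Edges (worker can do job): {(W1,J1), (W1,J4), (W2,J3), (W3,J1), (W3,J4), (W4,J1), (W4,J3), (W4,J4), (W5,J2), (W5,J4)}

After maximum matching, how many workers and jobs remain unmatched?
Unmatched: 1 workers, 0 jobs

Maximum matching size: 4
Workers: 5 total, 4 matched, 1 unmatched
Jobs: 4 total, 4 matched, 0 unmatched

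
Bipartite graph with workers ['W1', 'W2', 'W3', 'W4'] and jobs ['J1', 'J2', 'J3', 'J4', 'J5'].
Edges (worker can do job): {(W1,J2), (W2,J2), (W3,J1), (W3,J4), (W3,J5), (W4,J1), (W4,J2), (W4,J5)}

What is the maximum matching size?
Maximum matching size = 3

Maximum matching: {(W1,J2), (W3,J1), (W4,J5)}
Size: 3

This assigns 3 workers to 3 distinct jobs.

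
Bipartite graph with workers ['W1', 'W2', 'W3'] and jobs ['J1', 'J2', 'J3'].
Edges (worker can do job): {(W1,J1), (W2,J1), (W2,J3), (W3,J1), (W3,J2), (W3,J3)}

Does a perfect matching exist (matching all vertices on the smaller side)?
Yes, perfect matching exists (size 3)

Perfect matching: {(W1,J1), (W2,J3), (W3,J2)}
All 3 vertices on the smaller side are matched.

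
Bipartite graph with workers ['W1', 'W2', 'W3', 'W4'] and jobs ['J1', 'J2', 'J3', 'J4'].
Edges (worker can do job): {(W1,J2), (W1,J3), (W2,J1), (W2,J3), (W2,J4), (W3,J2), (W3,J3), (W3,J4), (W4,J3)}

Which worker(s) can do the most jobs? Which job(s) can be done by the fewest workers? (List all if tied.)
Most versatile: W2, W3 (3 jobs); Least covered: J1 (1 workers)

Worker degrees (jobs they can do): W1:2, W2:3, W3:3, W4:1
Job degrees (workers who can do it): J1:1, J2:2, J3:4, J4:2

Maximum worker degree is 3, achieved by: W2, W3
Minimum job degree is 1, achieved by: J1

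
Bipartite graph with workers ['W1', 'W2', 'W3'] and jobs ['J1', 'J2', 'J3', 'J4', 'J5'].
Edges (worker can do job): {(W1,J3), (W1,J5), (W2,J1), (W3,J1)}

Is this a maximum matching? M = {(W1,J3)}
No, size 1 is not maximum

Proposed matching has size 1.
Maximum matching size for this graph: 2.

This is NOT maximum - can be improved to size 2.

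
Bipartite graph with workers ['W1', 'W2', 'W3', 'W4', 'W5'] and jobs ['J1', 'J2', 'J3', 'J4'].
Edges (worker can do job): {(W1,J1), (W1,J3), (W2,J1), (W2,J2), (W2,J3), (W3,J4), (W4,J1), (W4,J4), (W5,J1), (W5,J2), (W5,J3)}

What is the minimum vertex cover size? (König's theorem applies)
Minimum vertex cover size = 4

By König's theorem: in bipartite graphs,
min vertex cover = max matching = 4

Maximum matching has size 4, so minimum vertex cover also has size 4.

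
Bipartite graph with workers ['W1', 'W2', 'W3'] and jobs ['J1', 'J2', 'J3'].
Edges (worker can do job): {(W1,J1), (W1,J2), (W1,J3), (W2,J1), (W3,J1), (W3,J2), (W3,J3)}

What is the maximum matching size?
Maximum matching size = 3

Maximum matching: {(W1,J3), (W2,J1), (W3,J2)}
Size: 3

This assigns 3 workers to 3 distinct jobs.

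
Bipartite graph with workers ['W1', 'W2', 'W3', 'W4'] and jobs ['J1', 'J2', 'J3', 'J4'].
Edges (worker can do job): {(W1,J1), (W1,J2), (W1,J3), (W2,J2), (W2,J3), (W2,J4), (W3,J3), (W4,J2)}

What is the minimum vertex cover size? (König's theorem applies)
Minimum vertex cover size = 4

By König's theorem: in bipartite graphs,
min vertex cover = max matching = 4

Maximum matching has size 4, so minimum vertex cover also has size 4.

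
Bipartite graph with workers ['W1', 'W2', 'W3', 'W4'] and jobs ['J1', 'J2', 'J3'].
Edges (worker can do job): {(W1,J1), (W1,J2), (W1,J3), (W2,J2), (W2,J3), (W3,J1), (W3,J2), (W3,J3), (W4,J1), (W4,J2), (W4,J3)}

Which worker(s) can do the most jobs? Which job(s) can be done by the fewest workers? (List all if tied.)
Most versatile: W1, W3, W4 (3 jobs); Least covered: J1 (3 workers)

Worker degrees (jobs they can do): W1:3, W2:2, W3:3, W4:3
Job degrees (workers who can do it): J1:3, J2:4, J3:4

Maximum worker degree is 3, achieved by: W1, W3, W4
Minimum job degree is 3, achieved by: J1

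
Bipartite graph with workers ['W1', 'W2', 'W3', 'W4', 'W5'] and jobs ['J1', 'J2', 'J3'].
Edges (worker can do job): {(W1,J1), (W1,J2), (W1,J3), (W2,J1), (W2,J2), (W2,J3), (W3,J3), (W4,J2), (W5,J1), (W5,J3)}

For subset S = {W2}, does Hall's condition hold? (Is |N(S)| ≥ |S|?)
Yes: |N(S)| = 3, |S| = 1

Subset S = {W2}
Neighbors N(S) = {J1, J2, J3}

|N(S)| = 3, |S| = 1
Hall's condition: |N(S)| ≥ |S| is satisfied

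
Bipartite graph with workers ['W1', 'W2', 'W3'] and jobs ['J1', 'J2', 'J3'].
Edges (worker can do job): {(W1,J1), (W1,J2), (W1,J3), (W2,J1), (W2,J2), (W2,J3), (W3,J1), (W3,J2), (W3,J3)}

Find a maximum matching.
Matching: {(W1,J3), (W2,J2), (W3,J1)}

Maximum matching (size 3):
  W1 → J3
  W2 → J2
  W3 → J1

Each worker is assigned to at most one job, and each job to at most one worker.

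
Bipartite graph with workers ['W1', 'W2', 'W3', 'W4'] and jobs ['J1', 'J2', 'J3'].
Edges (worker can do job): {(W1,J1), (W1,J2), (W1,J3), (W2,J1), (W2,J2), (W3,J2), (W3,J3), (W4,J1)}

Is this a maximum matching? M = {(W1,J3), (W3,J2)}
No, size 2 is not maximum

Proposed matching has size 2.
Maximum matching size for this graph: 3.

This is NOT maximum - can be improved to size 3.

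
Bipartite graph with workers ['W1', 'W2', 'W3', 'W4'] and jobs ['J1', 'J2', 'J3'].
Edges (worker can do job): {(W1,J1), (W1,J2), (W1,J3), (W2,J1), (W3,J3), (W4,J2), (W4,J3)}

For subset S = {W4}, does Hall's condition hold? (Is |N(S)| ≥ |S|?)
Yes: |N(S)| = 2, |S| = 1

Subset S = {W4}
Neighbors N(S) = {J2, J3}

|N(S)| = 2, |S| = 1
Hall's condition: |N(S)| ≥ |S| is satisfied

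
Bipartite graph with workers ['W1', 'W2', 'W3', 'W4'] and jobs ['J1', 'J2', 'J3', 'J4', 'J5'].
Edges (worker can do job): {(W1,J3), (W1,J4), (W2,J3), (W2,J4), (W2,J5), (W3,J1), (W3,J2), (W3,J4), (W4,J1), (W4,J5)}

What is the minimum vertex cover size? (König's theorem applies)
Minimum vertex cover size = 4

By König's theorem: in bipartite graphs,
min vertex cover = max matching = 4

Maximum matching has size 4, so minimum vertex cover also has size 4.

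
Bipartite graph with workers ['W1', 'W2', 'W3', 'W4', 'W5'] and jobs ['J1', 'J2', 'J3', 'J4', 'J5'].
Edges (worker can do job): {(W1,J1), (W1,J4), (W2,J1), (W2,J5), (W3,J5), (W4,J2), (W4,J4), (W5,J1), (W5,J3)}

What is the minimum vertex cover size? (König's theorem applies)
Minimum vertex cover size = 5

By König's theorem: in bipartite graphs,
min vertex cover = max matching = 5

Maximum matching has size 5, so minimum vertex cover also has size 5.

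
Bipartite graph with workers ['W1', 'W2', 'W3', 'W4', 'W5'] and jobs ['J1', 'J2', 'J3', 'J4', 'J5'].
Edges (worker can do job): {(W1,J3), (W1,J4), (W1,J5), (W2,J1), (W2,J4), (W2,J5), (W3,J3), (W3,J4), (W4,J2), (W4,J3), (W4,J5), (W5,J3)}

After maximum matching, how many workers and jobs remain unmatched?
Unmatched: 0 workers, 0 jobs

Maximum matching size: 5
Workers: 5 total, 5 matched, 0 unmatched
Jobs: 5 total, 5 matched, 0 unmatched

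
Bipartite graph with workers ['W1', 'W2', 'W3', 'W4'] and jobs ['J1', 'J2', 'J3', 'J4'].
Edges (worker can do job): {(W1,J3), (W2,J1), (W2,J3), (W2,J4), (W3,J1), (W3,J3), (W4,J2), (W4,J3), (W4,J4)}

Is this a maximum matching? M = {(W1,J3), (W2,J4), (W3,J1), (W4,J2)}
Yes, size 4 is maximum

Proposed matching has size 4.
Maximum matching size for this graph: 4.

This is a maximum matching.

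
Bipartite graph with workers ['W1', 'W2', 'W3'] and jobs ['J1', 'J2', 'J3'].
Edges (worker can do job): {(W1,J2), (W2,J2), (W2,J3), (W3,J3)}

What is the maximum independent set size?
Maximum independent set = 4

By König's theorem:
- Min vertex cover = Max matching = 2
- Max independent set = Total vertices - Min vertex cover
- Max independent set = 6 - 2 = 4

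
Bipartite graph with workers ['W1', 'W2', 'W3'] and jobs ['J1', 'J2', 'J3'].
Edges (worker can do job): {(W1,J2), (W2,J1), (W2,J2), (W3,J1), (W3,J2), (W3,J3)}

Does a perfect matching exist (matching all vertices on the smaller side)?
Yes, perfect matching exists (size 3)

Perfect matching: {(W1,J2), (W2,J1), (W3,J3)}
All 3 vertices on the smaller side are matched.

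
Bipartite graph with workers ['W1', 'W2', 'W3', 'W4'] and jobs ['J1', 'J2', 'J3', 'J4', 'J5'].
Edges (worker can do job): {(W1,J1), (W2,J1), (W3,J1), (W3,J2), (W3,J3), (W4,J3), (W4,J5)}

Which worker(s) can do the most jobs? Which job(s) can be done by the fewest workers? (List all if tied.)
Most versatile: W3 (3 jobs); Least covered: J4 (0 workers)

Worker degrees (jobs they can do): W1:1, W2:1, W3:3, W4:2
Job degrees (workers who can do it): J1:3, J2:1, J3:2, J4:0, J5:1

Maximum worker degree is 3, achieved by: W3
Minimum job degree is 0, achieved by: J4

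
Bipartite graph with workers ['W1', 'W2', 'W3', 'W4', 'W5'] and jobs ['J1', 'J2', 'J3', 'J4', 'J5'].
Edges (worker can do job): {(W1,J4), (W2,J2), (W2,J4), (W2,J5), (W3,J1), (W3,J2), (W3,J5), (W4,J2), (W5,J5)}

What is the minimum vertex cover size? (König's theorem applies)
Minimum vertex cover size = 4

By König's theorem: in bipartite graphs,
min vertex cover = max matching = 4

Maximum matching has size 4, so minimum vertex cover also has size 4.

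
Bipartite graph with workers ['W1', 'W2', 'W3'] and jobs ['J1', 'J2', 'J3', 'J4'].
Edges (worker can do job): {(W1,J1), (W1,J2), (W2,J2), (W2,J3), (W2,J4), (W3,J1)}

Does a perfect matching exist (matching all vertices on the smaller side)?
Yes, perfect matching exists (size 3)

Perfect matching: {(W1,J2), (W2,J3), (W3,J1)}
All 3 vertices on the smaller side are matched.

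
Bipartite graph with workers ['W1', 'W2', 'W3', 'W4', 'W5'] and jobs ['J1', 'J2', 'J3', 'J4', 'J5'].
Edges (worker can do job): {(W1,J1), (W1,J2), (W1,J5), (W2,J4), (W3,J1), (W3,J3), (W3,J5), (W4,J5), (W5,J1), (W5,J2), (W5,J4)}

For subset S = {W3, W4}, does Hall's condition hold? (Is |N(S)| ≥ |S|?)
Yes: |N(S)| = 3, |S| = 2

Subset S = {W3, W4}
Neighbors N(S) = {J1, J3, J5}

|N(S)| = 3, |S| = 2
Hall's condition: |N(S)| ≥ |S| is satisfied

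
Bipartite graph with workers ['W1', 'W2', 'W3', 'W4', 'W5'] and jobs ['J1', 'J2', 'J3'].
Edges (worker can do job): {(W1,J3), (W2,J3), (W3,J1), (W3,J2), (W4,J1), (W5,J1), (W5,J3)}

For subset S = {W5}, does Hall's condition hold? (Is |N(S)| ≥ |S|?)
Yes: |N(S)| = 2, |S| = 1

Subset S = {W5}
Neighbors N(S) = {J1, J3}

|N(S)| = 2, |S| = 1
Hall's condition: |N(S)| ≥ |S| is satisfied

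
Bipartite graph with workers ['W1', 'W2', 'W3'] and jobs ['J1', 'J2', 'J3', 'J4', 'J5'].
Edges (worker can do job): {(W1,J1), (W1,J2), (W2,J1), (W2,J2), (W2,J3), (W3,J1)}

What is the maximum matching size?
Maximum matching size = 3

Maximum matching: {(W1,J2), (W2,J3), (W3,J1)}
Size: 3

This assigns 3 workers to 3 distinct jobs.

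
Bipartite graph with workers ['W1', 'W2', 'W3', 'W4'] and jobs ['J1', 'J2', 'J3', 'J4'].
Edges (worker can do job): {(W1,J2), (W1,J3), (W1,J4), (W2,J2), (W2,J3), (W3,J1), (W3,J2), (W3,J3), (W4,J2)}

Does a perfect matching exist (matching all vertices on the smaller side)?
Yes, perfect matching exists (size 4)

Perfect matching: {(W1,J4), (W2,J3), (W3,J1), (W4,J2)}
All 4 vertices on the smaller side are matched.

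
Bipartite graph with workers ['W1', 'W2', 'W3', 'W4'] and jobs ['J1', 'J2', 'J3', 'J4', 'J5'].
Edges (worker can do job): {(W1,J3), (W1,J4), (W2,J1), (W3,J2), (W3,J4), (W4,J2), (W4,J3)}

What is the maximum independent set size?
Maximum independent set = 5

By König's theorem:
- Min vertex cover = Max matching = 4
- Max independent set = Total vertices - Min vertex cover
- Max independent set = 9 - 4 = 5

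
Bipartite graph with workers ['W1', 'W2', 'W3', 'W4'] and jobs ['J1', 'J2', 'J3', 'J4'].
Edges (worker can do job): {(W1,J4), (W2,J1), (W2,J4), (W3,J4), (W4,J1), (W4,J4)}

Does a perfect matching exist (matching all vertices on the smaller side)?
No, maximum matching has size 2 < 4

Maximum matching has size 2, need 4 for perfect matching.
Unmatched workers: ['W1', 'W2']
Unmatched jobs: ['J3', 'J2']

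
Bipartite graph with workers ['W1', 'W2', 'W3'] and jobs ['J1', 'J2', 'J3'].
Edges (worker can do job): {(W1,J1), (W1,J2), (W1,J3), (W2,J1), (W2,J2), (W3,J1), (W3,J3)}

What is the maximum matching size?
Maximum matching size = 3

Maximum matching: {(W1,J3), (W2,J2), (W3,J1)}
Size: 3

This assigns 3 workers to 3 distinct jobs.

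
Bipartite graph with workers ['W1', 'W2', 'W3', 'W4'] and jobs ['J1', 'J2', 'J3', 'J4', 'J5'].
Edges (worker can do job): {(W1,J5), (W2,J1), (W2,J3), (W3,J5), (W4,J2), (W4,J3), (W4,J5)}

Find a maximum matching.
Matching: {(W2,J3), (W3,J5), (W4,J2)}

Maximum matching (size 3):
  W2 → J3
  W3 → J5
  W4 → J2

Each worker is assigned to at most one job, and each job to at most one worker.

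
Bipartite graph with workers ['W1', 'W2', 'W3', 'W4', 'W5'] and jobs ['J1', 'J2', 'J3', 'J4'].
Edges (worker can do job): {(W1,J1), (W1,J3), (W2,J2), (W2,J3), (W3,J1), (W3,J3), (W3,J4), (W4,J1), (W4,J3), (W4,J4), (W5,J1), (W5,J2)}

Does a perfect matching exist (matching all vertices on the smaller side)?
Yes, perfect matching exists (size 4)

Perfect matching: {(W2,J2), (W3,J3), (W4,J4), (W5,J1)}
All 4 vertices on the smaller side are matched.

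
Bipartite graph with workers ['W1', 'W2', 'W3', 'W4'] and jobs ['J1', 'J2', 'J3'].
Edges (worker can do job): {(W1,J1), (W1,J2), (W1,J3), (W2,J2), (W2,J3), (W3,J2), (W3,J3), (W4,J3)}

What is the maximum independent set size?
Maximum independent set = 4

By König's theorem:
- Min vertex cover = Max matching = 3
- Max independent set = Total vertices - Min vertex cover
- Max independent set = 7 - 3 = 4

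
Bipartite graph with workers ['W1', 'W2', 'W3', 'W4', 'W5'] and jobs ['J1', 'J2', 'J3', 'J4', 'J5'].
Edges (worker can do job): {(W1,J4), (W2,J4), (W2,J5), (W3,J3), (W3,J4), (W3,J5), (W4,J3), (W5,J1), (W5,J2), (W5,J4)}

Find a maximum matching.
Matching: {(W1,J4), (W3,J5), (W4,J3), (W5,J1)}

Maximum matching (size 4):
  W1 → J4
  W3 → J5
  W4 → J3
  W5 → J1

Each worker is assigned to at most one job, and each job to at most one worker.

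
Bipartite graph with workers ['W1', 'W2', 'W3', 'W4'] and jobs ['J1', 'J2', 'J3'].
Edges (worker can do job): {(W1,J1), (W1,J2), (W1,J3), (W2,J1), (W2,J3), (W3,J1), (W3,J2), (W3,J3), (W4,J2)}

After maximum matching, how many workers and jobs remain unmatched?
Unmatched: 1 workers, 0 jobs

Maximum matching size: 3
Workers: 4 total, 3 matched, 1 unmatched
Jobs: 3 total, 3 matched, 0 unmatched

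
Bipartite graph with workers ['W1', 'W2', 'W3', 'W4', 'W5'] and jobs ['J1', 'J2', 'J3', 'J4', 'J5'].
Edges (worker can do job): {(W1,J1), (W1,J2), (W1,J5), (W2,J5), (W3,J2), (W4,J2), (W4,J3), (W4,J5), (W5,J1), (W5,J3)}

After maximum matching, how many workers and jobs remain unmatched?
Unmatched: 1 workers, 1 jobs

Maximum matching size: 4
Workers: 5 total, 4 matched, 1 unmatched
Jobs: 5 total, 4 matched, 1 unmatched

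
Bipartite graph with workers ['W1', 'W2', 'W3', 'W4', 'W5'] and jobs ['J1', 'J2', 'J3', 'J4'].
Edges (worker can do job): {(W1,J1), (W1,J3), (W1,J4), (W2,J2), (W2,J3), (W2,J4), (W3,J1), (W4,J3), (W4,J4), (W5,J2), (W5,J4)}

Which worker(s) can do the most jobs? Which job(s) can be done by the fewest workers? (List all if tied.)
Most versatile: W1, W2 (3 jobs); Least covered: J1, J2 (2 workers)

Worker degrees (jobs they can do): W1:3, W2:3, W3:1, W4:2, W5:2
Job degrees (workers who can do it): J1:2, J2:2, J3:3, J4:4

Maximum worker degree is 3, achieved by: W1, W2
Minimum job degree is 2, achieved by: J1, J2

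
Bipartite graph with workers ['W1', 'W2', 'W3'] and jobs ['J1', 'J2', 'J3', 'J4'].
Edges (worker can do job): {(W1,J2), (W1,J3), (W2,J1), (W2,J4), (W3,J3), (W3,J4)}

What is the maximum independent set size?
Maximum independent set = 4

By König's theorem:
- Min vertex cover = Max matching = 3
- Max independent set = Total vertices - Min vertex cover
- Max independent set = 7 - 3 = 4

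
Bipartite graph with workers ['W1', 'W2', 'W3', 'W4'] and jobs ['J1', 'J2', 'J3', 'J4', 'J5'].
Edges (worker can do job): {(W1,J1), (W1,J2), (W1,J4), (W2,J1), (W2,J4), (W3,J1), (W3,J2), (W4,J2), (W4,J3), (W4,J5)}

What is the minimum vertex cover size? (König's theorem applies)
Minimum vertex cover size = 4

By König's theorem: in bipartite graphs,
min vertex cover = max matching = 4

Maximum matching has size 4, so minimum vertex cover also has size 4.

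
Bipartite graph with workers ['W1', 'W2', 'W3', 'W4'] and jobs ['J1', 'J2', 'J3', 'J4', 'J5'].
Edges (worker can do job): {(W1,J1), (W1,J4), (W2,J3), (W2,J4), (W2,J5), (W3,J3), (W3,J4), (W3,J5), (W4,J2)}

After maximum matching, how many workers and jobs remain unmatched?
Unmatched: 0 workers, 1 jobs

Maximum matching size: 4
Workers: 4 total, 4 matched, 0 unmatched
Jobs: 5 total, 4 matched, 1 unmatched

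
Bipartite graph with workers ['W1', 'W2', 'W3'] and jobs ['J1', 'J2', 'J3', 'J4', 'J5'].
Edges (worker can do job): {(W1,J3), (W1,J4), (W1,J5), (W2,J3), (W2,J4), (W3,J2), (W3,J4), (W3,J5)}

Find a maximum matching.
Matching: {(W1,J4), (W2,J3), (W3,J2)}

Maximum matching (size 3):
  W1 → J4
  W2 → J3
  W3 → J2

Each worker is assigned to at most one job, and each job to at most one worker.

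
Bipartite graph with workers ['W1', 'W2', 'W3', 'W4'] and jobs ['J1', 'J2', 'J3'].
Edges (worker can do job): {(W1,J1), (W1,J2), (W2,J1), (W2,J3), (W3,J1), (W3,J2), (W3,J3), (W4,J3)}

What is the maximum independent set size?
Maximum independent set = 4

By König's theorem:
- Min vertex cover = Max matching = 3
- Max independent set = Total vertices - Min vertex cover
- Max independent set = 7 - 3 = 4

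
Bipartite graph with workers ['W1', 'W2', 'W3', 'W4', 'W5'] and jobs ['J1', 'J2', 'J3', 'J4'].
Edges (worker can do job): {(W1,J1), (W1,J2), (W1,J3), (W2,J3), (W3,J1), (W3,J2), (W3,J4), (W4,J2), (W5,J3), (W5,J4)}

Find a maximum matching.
Matching: {(W1,J3), (W3,J1), (W4,J2), (W5,J4)}

Maximum matching (size 4):
  W1 → J3
  W3 → J1
  W4 → J2
  W5 → J4

Each worker is assigned to at most one job, and each job to at most one worker.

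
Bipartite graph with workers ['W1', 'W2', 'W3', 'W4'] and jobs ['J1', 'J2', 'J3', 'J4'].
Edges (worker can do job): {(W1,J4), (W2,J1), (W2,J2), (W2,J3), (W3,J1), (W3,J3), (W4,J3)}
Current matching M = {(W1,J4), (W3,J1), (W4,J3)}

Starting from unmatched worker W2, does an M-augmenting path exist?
Yes: W2 → J2

An M-augmenting path alternates non-matching / matching edges, starting and ending at unmatched vertices.
Path: W2 → J2
(J2 is unmatched in M, so the path is augmenting.)
Flipping edges along this path would increase |M| from 3 to 4.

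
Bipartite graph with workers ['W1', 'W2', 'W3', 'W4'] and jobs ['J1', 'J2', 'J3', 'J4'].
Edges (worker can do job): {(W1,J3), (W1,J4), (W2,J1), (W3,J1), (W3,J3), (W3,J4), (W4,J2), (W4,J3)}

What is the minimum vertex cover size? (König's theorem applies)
Minimum vertex cover size = 4

By König's theorem: in bipartite graphs,
min vertex cover = max matching = 4

Maximum matching has size 4, so minimum vertex cover also has size 4.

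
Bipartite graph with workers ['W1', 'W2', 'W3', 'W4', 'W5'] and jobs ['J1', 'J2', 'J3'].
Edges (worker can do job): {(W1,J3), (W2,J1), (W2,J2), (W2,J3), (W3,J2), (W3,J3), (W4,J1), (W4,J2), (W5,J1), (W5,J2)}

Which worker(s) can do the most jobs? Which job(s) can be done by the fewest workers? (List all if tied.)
Most versatile: W2 (3 jobs); Least covered: J1, J3 (3 workers)

Worker degrees (jobs they can do): W1:1, W2:3, W3:2, W4:2, W5:2
Job degrees (workers who can do it): J1:3, J2:4, J3:3

Maximum worker degree is 3, achieved by: W2
Minimum job degree is 3, achieved by: J1, J3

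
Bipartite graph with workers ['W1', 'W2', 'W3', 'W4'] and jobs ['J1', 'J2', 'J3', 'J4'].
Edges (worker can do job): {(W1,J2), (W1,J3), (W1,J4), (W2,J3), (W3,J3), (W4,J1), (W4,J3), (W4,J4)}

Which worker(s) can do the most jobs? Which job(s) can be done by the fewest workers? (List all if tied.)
Most versatile: W1, W4 (3 jobs); Least covered: J1, J2 (1 workers)

Worker degrees (jobs they can do): W1:3, W2:1, W3:1, W4:3
Job degrees (workers who can do it): J1:1, J2:1, J3:4, J4:2

Maximum worker degree is 3, achieved by: W1, W4
Minimum job degree is 1, achieved by: J1, J2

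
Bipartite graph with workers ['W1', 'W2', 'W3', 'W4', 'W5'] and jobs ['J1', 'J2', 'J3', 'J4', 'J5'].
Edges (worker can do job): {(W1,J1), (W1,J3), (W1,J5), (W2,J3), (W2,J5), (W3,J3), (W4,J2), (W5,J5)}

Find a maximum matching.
Matching: {(W1,J1), (W3,J3), (W4,J2), (W5,J5)}

Maximum matching (size 4):
  W1 → J1
  W3 → J3
  W4 → J2
  W5 → J5

Each worker is assigned to at most one job, and each job to at most one worker.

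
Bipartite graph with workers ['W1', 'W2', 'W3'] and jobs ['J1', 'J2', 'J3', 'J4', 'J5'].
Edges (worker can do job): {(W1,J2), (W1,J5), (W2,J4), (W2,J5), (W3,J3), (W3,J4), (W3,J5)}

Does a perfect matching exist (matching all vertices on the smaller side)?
Yes, perfect matching exists (size 3)

Perfect matching: {(W1,J2), (W2,J4), (W3,J5)}
All 3 vertices on the smaller side are matched.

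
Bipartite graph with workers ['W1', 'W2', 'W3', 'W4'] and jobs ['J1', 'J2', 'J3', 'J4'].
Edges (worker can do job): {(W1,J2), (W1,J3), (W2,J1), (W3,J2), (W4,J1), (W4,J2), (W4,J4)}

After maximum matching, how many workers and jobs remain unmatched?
Unmatched: 0 workers, 0 jobs

Maximum matching size: 4
Workers: 4 total, 4 matched, 0 unmatched
Jobs: 4 total, 4 matched, 0 unmatched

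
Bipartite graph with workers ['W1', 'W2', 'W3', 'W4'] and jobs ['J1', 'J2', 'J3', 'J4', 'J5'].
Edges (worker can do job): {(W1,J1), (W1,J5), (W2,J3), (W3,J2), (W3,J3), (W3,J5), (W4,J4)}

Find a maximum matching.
Matching: {(W1,J1), (W2,J3), (W3,J5), (W4,J4)}

Maximum matching (size 4):
  W1 → J1
  W2 → J3
  W3 → J5
  W4 → J4

Each worker is assigned to at most one job, and each job to at most one worker.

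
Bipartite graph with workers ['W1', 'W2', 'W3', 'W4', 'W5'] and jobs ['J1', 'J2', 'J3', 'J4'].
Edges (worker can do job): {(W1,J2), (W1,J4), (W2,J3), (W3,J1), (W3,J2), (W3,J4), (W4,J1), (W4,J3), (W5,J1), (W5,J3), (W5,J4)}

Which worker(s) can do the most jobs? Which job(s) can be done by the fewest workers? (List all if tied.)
Most versatile: W3, W5 (3 jobs); Least covered: J2 (2 workers)

Worker degrees (jobs they can do): W1:2, W2:1, W3:3, W4:2, W5:3
Job degrees (workers who can do it): J1:3, J2:2, J3:3, J4:3

Maximum worker degree is 3, achieved by: W3, W5
Minimum job degree is 2, achieved by: J2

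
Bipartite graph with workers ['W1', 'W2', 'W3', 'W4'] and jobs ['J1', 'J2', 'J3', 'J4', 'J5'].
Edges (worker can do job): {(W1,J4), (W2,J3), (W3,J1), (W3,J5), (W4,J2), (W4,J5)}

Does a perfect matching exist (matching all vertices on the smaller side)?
Yes, perfect matching exists (size 4)

Perfect matching: {(W1,J4), (W2,J3), (W3,J1), (W4,J2)}
All 4 vertices on the smaller side are matched.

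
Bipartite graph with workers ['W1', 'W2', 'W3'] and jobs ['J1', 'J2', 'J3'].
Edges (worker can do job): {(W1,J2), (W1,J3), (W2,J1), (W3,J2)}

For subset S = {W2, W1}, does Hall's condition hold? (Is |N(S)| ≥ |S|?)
Yes: |N(S)| = 3, |S| = 2

Subset S = {W2, W1}
Neighbors N(S) = {J1, J2, J3}

|N(S)| = 3, |S| = 2
Hall's condition: |N(S)| ≥ |S| is satisfied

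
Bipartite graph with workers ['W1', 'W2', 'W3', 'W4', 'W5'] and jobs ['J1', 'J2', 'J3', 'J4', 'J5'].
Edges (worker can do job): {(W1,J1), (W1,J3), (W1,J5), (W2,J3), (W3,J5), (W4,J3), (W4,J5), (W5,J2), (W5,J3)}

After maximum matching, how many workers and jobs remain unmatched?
Unmatched: 1 workers, 1 jobs

Maximum matching size: 4
Workers: 5 total, 4 matched, 1 unmatched
Jobs: 5 total, 4 matched, 1 unmatched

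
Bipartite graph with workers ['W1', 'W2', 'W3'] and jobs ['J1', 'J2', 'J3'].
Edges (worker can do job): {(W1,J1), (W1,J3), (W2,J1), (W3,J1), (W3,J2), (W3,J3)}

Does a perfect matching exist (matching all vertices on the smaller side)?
Yes, perfect matching exists (size 3)

Perfect matching: {(W1,J3), (W2,J1), (W3,J2)}
All 3 vertices on the smaller side are matched.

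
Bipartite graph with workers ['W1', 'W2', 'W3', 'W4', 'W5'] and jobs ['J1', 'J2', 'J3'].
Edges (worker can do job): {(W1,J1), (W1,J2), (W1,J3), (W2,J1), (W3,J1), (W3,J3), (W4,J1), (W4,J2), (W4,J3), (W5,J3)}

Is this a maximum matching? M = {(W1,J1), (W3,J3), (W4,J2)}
Yes, size 3 is maximum

Proposed matching has size 3.
Maximum matching size for this graph: 3.

This is a maximum matching.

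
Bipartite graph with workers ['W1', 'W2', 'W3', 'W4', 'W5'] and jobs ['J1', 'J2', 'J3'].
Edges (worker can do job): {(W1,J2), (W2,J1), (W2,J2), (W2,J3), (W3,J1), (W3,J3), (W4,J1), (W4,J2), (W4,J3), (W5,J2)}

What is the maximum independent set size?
Maximum independent set = 5

By König's theorem:
- Min vertex cover = Max matching = 3
- Max independent set = Total vertices - Min vertex cover
- Max independent set = 8 - 3 = 5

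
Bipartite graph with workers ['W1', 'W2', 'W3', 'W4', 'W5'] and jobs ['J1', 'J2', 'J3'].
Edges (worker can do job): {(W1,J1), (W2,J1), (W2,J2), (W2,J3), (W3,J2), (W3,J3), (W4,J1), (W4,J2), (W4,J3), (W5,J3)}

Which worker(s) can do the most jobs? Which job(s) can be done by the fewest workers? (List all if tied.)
Most versatile: W2, W4 (3 jobs); Least covered: J1, J2 (3 workers)

Worker degrees (jobs they can do): W1:1, W2:3, W3:2, W4:3, W5:1
Job degrees (workers who can do it): J1:3, J2:3, J3:4

Maximum worker degree is 3, achieved by: W2, W4
Minimum job degree is 3, achieved by: J1, J2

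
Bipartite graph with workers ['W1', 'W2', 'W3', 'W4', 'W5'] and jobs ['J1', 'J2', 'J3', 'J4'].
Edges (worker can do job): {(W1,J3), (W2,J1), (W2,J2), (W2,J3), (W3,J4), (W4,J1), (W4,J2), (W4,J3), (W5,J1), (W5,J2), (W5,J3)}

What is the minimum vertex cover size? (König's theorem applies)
Minimum vertex cover size = 4

By König's theorem: in bipartite graphs,
min vertex cover = max matching = 4

Maximum matching has size 4, so minimum vertex cover also has size 4.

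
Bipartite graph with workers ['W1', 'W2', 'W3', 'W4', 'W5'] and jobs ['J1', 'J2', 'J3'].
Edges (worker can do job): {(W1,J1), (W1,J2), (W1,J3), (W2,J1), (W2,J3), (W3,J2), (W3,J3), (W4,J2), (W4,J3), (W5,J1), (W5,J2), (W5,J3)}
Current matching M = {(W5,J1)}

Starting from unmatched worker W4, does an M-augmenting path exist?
Yes: W4 → J3

An M-augmenting path alternates non-matching / matching edges, starting and ending at unmatched vertices.
Path: W4 → J3
(J3 is unmatched in M, so the path is augmenting.)
Flipping edges along this path would increase |M| from 1 to 2.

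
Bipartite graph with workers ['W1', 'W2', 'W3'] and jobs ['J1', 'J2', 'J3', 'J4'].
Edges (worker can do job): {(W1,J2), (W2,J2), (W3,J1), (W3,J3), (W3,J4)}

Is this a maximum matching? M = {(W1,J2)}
No, size 1 is not maximum

Proposed matching has size 1.
Maximum matching size for this graph: 2.

This is NOT maximum - can be improved to size 2.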